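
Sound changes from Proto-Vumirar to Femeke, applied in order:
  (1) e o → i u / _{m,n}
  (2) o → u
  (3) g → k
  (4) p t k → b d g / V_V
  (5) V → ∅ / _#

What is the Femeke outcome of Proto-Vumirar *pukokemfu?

Femeke: start from *pukokemfu.
  rule 1 (pre-nasal raising): pukokemfu → pukokimfu
  rule 2 (vowel merger): pukokimfu → pukukimfu
  rule 3: no change — pukukimfu
  rule 4 (intervocalic voicing): pukukimfu → pugugimfu
  rule 5 (apocope): pugugimfu → pugugimf
  ⇒ Femeke pugugimf

pugugimf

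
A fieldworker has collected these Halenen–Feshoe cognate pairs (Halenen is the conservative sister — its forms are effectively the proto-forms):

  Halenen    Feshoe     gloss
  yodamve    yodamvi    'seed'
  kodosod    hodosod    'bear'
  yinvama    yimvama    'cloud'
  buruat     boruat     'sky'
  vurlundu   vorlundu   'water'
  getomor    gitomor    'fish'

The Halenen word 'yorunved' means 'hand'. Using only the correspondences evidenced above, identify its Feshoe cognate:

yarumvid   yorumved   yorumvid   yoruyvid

yorumvid

yinvama ~ yimvama — Halenen n corresponds to Feshoe m after a vowel, before a labial obstruent.
getomor ~ gitomor — Halenen e corresponds to Feshoe i after a consonant, before a consonant other than r, m, n, p, b, f, v.
Applying these to Halenen 'yorunved':
  yorunved → yorumved   (n→m after a vowel, before a labial obstruent)
  yorumved → yorumvid   (e→i after a consonant, before a consonant other than r, m, n, p, b, f, v)
So the Feshoe cognate is 'yorumvid'.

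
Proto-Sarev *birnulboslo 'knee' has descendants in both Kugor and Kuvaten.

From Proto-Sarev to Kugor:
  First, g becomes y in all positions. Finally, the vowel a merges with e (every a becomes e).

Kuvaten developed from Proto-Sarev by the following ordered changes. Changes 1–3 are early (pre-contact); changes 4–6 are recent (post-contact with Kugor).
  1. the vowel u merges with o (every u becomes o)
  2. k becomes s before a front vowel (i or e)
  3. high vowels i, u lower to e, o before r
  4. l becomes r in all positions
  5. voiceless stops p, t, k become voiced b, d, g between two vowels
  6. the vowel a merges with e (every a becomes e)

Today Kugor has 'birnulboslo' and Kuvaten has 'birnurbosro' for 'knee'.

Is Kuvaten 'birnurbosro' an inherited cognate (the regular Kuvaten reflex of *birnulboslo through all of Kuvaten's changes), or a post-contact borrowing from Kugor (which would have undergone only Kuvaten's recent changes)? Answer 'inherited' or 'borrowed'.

If inherited, *birnulboslo would pass through all of Kuvaten's changes:
Kuvaten: start from *birnulboslo.
  rule 1 (vowel merger): birnulboslo → birnolboslo
  rule 2: no change — birnolboslo
  rule 3 (pre-rhotic lowering): birnolboslo → bernolboslo
  rule 4 (unconditioned shift): bernolboslo → bernorbosro
  rule 5: no change — bernorbosro
  rule 6: no change — bernorbosro
  ⇒ Kuvaten bernorbosro
If borrowed from Kugor 'birnulboslo' after the early changes, it would undergo only the recent ones:
  rule 4 (unconditioned shift): birnulboslo → birnurbosro
  rule 5 (intervocalic voicing): no change (birnurbosro)
  rule 6 (vowel merger): no change (birnurbosro)
  ⇒ as a loan: birnurbosro
Kuvaten 'birnurbosro' matches the loan outcome 'birnurbosro', not the inherited 'bernorbosro' — it skipped the early Kuvaten changes, so it was borrowed from Kugor.

borrowed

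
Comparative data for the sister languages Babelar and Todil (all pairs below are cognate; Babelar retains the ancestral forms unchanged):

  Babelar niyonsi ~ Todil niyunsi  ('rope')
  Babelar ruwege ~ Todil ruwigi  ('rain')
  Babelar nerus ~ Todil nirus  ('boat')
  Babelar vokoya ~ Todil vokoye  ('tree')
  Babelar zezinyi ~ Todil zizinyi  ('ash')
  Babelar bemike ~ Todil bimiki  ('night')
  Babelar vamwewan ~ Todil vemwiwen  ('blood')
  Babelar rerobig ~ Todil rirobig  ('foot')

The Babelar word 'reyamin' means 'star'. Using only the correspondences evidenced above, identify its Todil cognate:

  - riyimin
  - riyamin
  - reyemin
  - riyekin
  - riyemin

ruwege ~ ruwigi, zezinyi ~ zizinyi — Babelar e corresponds to Todil i after a consonant, before a consonant other than r, m, n, p, b, f, v.
vamwewan ~ vemwiwen — Babelar a corresponds to Todil e after a consonant, before a nasal.
Applying these to Babelar 'reyamin':
  reyamin → riyamin   (e→i after a consonant, before a consonant other than r, m, n, p, b, f, v)
  riyamin → riyemin   (a→e after a consonant, before a nasal)
So the Todil cognate is 'riyemin'.

riyemin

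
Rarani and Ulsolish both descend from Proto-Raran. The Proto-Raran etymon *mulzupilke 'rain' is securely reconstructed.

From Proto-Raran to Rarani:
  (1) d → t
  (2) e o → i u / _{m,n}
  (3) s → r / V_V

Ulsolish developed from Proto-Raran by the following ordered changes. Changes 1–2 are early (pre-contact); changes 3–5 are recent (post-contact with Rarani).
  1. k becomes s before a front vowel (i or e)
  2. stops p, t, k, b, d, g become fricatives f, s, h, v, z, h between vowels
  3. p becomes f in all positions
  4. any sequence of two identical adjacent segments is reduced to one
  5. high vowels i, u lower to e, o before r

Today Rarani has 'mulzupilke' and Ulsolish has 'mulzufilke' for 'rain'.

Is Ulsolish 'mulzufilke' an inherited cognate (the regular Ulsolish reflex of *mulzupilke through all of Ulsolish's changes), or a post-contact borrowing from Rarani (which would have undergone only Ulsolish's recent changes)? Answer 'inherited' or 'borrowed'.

borrowed

If inherited, *mulzupilke would pass through all of Ulsolish's changes:
Ulsolish: start from *mulzupilke.
  rule 1 (palatalisation): mulzupilke → mulzupilse
  rule 2 (intervocalic lenition): mulzupilse → mulzufilse
  rule 3: no change — mulzufilse
  rule 4: no change — mulzufilse
  rule 5: no change — mulzufilse
  ⇒ Ulsolish mulzufilse
If borrowed from Rarani 'mulzupilke' after the early changes, it would undergo only the recent ones:
  rule 3 (unconditioned shift): mulzupilke → mulzufilke
  rule 4 (degemination): no change (mulzufilke)
  rule 5 (pre-rhotic lowering): no change (mulzufilke)
  ⇒ as a loan: mulzufilke
Ulsolish 'mulzufilke' matches the loan outcome 'mulzufilke', not the inherited 'mulzufilse' — it skipped the early Ulsolish changes, so it was borrowed from Rarani.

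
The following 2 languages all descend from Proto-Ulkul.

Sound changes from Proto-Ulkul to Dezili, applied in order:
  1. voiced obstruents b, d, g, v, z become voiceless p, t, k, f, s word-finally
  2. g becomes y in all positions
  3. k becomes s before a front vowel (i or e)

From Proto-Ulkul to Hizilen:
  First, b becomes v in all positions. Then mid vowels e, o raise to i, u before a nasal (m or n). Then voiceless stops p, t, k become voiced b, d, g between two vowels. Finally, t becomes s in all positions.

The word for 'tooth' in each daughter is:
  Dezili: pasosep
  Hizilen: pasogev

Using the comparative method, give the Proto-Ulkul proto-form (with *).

Position 5: Dezili has s, Hizilen has g. Taking the neighbouring segments as reconstructed: Dezili s could go back to *k or *s; Hizilen g could go back to *k or *g — the one source consistent with every daughter is *k.
Position 7: Dezili has p, Hizilen has v. Taking the neighbouring segments as reconstructed: Dezili p could go back to *p or *b; Hizilen v could go back to *b or *v — the one source consistent with every daughter is *b.
This points to *pasokeb. Verify forward in each daughter:
Dezili: *pasokeb > pasokep > pasosep  (by final devoicing, palatalisation)
Hizilen: *pasokeb > pasokev > pasogev  (by unconditioned shift, intervocalic voicing)
Only *pasokeb yields all of Dezili pasosep, Hizilen pasogev.

*pasokeb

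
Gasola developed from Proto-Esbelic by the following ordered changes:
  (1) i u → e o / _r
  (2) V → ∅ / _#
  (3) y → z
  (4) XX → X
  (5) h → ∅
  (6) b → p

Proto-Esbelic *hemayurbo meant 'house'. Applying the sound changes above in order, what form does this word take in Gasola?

Gasola: *hemayurbo
  hemayurbo → hemayorbo   [pre-rhotic lowering]
  hemayorbo → hemayorb   [apocope]
  hemayorb → hemazorb   [unconditioned shift]
  hemazorb (rule 4 does not apply)
  hemazorb → emazorb   [h-loss]
  emazorb → emazorp   [unconditioned shift]
  giving Gasola emazorp.

emazorp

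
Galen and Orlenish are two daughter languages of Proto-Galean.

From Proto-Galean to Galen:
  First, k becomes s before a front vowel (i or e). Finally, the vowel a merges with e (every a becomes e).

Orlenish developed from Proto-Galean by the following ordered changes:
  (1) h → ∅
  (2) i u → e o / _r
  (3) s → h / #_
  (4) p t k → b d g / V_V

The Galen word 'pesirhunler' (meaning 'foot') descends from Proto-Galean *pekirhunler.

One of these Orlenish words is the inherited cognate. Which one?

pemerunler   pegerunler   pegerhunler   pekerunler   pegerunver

pegerunler

Orlenish: start from *pekirhunler.
  rule 1 (h-loss): pekirhunler → pekirunler
  rule 2 (pre-rhotic lowering): pekirunler → pekerunler
  rule 3: no change — pekerunler
  rule 4 (intervocalic voicing): pekerunler → pegerunler
  ⇒ Orlenish pegerunler
Among the options, 'pegerunler' alone shows every Orlenish change applied in order.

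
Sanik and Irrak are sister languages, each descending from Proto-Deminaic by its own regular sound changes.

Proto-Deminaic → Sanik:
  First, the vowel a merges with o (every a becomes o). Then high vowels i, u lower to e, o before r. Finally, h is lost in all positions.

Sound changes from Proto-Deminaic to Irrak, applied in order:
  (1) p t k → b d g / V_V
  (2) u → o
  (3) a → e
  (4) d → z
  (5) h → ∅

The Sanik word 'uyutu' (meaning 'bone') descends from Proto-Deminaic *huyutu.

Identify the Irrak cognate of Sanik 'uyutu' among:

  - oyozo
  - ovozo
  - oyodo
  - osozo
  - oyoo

Irrak: *huyutu
  huyutu → huyudu   [intervocalic voicing]
  huyudu → hoyodo   [vowel merger]
  hoyodo (rule 3 does not apply)
  hoyodo → hoyozo   [unconditioned shift]
  hoyozo → oyozo   [h-loss]
  giving Irrak oyozo.
The other candidates each miss or misapply at least one Irrak change.

oyozo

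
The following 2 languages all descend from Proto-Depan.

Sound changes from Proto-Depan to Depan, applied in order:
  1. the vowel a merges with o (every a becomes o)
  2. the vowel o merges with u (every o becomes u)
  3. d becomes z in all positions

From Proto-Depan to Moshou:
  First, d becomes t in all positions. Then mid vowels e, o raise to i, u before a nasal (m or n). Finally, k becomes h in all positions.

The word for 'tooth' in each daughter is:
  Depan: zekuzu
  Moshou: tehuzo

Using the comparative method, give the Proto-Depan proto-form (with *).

*dekuzo

Position 3: Depan has k, Moshou has h. Depan preserves k here (none of its changes turn any other segment into k), so the proto-segment is *k.
Position 1: Depan has z, Moshou has t. Taking the neighbouring segments as reconstructed: Depan z could go back to *d or *z; Moshou t could go back to *t or *d — the one source consistent with every daughter is *d.
Position 6: Depan has u, Moshou has o. Moshou preserves o here (none of its changes turn any other segment into o), so the proto-segment is *o.
The remaining positions agree across the daughters. Check the candidate against every language:
Depan: *dekuzo
  dekuzo (rule 1 does not apply)
  dekuzo → dekuzu   [vowel merger]
  dekuzu → zekuzu   [unconditioned shift]
  giving Depan zekuzu.
Moshou: *dekuzo
  dekuzo → tekuzo   [unconditioned shift]
  tekuzo (rule 2 does not apply)
  tekuzo → tehuzo   [unconditioned shift]
  giving Moshou tehuzo.
No other proto-form is consistent with every reflex, so the reconstruction is *dekuzo.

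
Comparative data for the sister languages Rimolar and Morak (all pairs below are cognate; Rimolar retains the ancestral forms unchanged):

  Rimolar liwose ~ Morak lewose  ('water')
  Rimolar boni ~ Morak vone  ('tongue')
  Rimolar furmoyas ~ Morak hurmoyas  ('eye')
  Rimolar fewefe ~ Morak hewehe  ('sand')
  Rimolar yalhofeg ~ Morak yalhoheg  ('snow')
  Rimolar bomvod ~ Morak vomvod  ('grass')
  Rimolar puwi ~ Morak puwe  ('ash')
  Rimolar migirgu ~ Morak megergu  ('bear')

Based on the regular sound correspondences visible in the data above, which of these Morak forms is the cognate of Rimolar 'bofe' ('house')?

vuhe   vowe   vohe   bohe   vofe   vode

boni ~ vone, bomvod ~ vomvod — Rimolar b corresponds to Morak v word-initially before a back vowel.
fewefe ~ hewehe, yalhofeg ~ yalhoheg — Rimolar f corresponds to Morak h between vowels (before a front vowel).
Applying these to Rimolar 'bofe':
  bofe → vofe   (b→v word-initially before a back vowel)
  vofe → vohe   (f→h between vowels (before a front vowel))
So the Morak cognate is 'vohe'.

vohe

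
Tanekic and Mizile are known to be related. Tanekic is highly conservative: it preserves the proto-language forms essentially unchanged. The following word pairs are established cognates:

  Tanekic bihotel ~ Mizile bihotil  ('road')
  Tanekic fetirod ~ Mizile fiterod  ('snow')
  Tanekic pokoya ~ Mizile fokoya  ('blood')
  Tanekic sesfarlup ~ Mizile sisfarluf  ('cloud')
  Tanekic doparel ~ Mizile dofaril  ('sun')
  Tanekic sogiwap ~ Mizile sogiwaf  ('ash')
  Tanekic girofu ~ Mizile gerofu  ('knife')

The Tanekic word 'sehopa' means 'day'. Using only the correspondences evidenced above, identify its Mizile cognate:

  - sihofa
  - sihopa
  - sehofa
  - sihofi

sihofa

bihotel ~ bihotil, fetirod ~ fiterod — Tanekic e corresponds to Mizile i after a consonant, before a consonant other than r, m, n, p, b, f, v.
doparel ~ dofaril — Tanekic p corresponds to Mizile f between vowels (before a back vowel).
Applying these to Tanekic 'sehopa':
  sehopa → sihopa   (e→i after a consonant, before a consonant other than r, m, n, p, b, f, v)
  sihopa → sihofa   (p→f between vowels (before a back vowel))
So the Mizile cognate is 'sihofa'.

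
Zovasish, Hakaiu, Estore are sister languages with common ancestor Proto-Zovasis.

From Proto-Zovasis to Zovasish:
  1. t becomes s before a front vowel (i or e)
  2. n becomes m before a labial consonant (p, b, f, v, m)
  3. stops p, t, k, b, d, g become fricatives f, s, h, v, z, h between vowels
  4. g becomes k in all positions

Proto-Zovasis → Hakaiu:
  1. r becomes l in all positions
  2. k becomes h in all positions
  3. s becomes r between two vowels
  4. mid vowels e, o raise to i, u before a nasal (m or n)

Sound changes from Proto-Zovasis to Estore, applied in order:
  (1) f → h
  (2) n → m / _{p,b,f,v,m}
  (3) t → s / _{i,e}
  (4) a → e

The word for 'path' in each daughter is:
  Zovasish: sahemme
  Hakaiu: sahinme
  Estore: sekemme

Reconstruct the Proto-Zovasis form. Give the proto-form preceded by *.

*sakenme

Position 2: Zovasish has a, Hakaiu has a, Estore has e. Zovasish preserves a here (none of its changes turn any other segment into a), so the proto-segment is *a.
Position 3: Zovasish has h, Hakaiu has h, Estore has k. Estore preserves k here (none of its changes turn any other segment into k), so the proto-segment is *k.
Position 4: Zovasish has e, Hakaiu has i, Estore has e. Zovasish preserves e here (none of its changes turn any other segment into e), so the proto-segment is *e.
Continuing position by position gives *sakenme; check it forward:
Zovasish: *sakenme
  sakenme (rule 1 does not apply)
  sakenme → sakemme   [nasal place assimilation]
  sakemme → sahemme   [intervocalic lenition]
  sahemme (rule 4 does not apply)
  giving Zovasish sahemme.
Hakaiu: start from *sakenme.
  rule 1: no change — sakenme
  rule 2 (unconditioned shift): sakenme → sahenme
  rule 3: no change — sahenme
  rule 4 (pre-nasal raising): sahenme → sahinme
  ⇒ Hakaiu sahinme
Estore: start from *sakenme.
  rule 1: no change — sakenme
  rule 2 (nasal place assimilation): sakenme → sakemme
  rule 3: no change — sakemme
  rule 4 (vowel merger): sakemme → sekemme
  ⇒ Estore sekemme
Only *sakenme yields all of Zovasish sahemme, Hakaiu sahinme, Estore sekemme.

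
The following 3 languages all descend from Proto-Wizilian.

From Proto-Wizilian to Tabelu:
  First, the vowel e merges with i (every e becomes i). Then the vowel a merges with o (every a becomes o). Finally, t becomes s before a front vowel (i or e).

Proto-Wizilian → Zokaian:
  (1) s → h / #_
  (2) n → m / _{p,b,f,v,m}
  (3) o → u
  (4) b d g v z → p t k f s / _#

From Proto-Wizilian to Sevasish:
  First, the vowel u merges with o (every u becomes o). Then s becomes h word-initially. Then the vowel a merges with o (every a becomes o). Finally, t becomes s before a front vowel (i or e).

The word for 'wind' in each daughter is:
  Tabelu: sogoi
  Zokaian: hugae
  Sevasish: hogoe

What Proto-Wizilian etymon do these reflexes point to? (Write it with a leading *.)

*sogae

Position 4: Tabelu has o, Zokaian has a, Sevasish has o. Zokaian preserves a here (none of its changes turn any other segment into a), so the proto-segment is *a.
Position 1: Tabelu has s, Zokaian has h, Sevasish has h. Taking the neighbouring segments as reconstructed: Tabelu s can only go back to *s; Zokaian h could go back to *s or *h; Sevasish h could go back to *s or *h — the one source consistent with every daughter is *s.
Position 5: Tabelu has i, Zokaian has e, Sevasish has e. Zokaian preserves e here (none of its changes turn any other segment into e), so the proto-segment is *e.
Continuing position by position gives *sogae; check it forward:
Tabelu: start from *sogae.
  rule 1 (vowel merger): sogae → sogai
  rule 2 (vowel merger): sogai → sogoi
  rule 3: no change — sogoi
  ⇒ Tabelu sogoi
Zokaian: *sogae > hogae > hugae  (by debuccalisation, vowel merger)
Sevasish: start from *sogae.
  rule 1: no change — sogae
  rule 2 (debuccalisation): sogae → hogae
  rule 3 (vowel merger): hogae → hogoe
  rule 4: no change — hogoe
  ⇒ Sevasish hogoe
No other proto-form is consistent with every reflex, so the reconstruction is *sogae.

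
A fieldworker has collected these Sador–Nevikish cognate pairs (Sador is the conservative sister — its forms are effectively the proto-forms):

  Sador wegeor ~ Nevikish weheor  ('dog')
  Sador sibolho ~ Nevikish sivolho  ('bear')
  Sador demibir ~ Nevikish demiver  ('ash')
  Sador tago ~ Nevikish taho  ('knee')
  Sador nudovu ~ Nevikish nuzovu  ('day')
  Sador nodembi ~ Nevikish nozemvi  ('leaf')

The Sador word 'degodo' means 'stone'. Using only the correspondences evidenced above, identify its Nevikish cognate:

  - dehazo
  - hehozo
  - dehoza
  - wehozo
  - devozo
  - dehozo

dehozo

tago ~ taho — Sador g corresponds to Nevikish h between vowels (before a back vowel).
nudovu ~ nuzovu — Sador d corresponds to Nevikish z between vowels (before a back vowel).
Applying these to Sador 'degodo':
  degodo → dehodo   (g→h between vowels (before a back vowel))
  dehodo → dehozo   (d→z between vowels (before a back vowel))
So the Nevikish cognate is 'dehozo'.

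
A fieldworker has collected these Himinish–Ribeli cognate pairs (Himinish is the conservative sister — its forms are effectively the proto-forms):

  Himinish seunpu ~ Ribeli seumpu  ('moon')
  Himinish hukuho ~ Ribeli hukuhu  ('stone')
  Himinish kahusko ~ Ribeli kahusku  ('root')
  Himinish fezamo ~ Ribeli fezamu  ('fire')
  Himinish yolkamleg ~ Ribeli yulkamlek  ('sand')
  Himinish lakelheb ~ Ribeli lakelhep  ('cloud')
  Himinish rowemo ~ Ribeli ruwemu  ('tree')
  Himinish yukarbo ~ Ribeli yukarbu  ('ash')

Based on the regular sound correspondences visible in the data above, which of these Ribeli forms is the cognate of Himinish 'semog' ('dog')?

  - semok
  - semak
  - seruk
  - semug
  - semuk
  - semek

semuk

yolkamleg ~ yulkamlek, rowemo ~ ruwemu — Himinish o corresponds to Ribeli u after a consonant, before a consonant other than r, m, n, p, b, f, v.
yolkamleg ~ yulkamlek — Himinish g corresponds to Ribeli k word-finally.
Applying these to Himinish 'semog':
  semog → semug   (o→u after a consonant, before a consonant other than r, m, n, p, b, f, v)
  semug → semuk   (g→k word-finally)
So the Ribeli cognate is 'semuk'.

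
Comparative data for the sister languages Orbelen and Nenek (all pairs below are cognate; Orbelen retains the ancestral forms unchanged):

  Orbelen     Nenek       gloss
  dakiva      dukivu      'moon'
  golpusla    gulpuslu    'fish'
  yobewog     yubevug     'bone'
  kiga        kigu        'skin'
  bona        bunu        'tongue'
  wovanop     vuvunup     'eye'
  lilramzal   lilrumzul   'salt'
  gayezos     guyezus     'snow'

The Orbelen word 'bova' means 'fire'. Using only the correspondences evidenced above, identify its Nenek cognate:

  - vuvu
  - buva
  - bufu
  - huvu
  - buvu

buvu

wovanop ~ vuvunup — Orbelen o corresponds to Nenek u after a consonant, before a labial obstruent.
dakiva ~ dukivu, golpusla ~ gulpuslu — Orbelen a corresponds to Nenek u word-finally.
Applying these to Orbelen 'bova':
  bova → buva   (o→u after a consonant, before a labial obstruent)
  buva → buvu   (a→u word-finally)
So the Nenek cognate is 'buvu'.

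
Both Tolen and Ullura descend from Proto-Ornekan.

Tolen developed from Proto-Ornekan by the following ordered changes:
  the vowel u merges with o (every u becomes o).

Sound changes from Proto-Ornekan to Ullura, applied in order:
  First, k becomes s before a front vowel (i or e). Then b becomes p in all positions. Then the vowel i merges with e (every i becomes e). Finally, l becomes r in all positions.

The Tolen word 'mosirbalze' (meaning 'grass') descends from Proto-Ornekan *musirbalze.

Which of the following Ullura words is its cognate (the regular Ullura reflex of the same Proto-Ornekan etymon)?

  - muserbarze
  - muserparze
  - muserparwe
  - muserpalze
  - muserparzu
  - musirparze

muserparze

Ullura: *musirbalze > musirpalze > muserpalze > muserparze  (by unconditioned shift, vowel merger, unconditioned shift)
The other candidates each miss or misapply at least one Ullura change.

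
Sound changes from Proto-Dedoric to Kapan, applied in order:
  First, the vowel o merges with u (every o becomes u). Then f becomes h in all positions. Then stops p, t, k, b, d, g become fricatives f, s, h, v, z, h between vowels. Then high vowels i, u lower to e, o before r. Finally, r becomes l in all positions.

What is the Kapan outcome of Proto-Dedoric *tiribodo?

Kapan: start from *tiribodo.
  rule 1 (vowel merger): tiribodo → tiribudu
  rule 2: no change — tiribudu
  rule 3 (intervocalic lenition): tiribudu → tirivuzu
  rule 4 (pre-rhotic lowering): tirivuzu → terivuzu
  rule 5 (unconditioned shift): terivuzu → telivuzu
  ⇒ Kapan telivuzu

telivuzu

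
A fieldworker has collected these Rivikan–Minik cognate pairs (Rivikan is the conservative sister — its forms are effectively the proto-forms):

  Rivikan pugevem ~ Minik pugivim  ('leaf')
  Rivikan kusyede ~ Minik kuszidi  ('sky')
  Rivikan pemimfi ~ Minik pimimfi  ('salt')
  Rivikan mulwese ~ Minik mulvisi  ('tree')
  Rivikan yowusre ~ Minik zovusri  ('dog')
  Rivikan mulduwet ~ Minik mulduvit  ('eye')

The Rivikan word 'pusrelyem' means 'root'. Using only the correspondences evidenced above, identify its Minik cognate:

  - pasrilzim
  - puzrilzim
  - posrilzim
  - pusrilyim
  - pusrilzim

pusrilzim

kusyede ~ kuszidi, mulwese ~ mulvisi — Rivikan e corresponds to Minik i after a consonant, before a consonant other than r, m, n, p, b, f, v.
kusyede ~ kuszidi — Rivikan y corresponds to Minik z after a consonant, before a front vowel.
pugevem ~ pugivim, pemimfi ~ pimimfi — Rivikan e corresponds to Minik i after a consonant, before a nasal.
Applying these to Rivikan 'pusrelyem':
  pusrelyem → pusrilyem   (e→i after a consonant, before a consonant other than r, m, n, p, b, f, v)
  pusrilyem → pusrilzem   (y→z after a consonant, before a front vowel)
  pusrilzem → pusrilzim   (e→i after a consonant, before a nasal)
So the Minik cognate is 'pusrilzim'.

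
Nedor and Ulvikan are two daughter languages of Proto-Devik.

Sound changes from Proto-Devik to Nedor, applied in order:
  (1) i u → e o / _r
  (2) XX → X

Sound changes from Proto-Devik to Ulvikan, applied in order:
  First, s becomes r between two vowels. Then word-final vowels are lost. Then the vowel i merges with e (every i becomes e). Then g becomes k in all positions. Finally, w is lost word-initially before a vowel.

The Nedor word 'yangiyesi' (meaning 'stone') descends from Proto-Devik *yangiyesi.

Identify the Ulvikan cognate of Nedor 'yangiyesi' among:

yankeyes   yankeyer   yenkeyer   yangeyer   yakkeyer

Ulvikan: *yangiyesi
  yangiyesi → yangiyeri   [rhotacism]
  yangiyeri → yangiyer   [apocope]
  yangiyer → yangeyer   [vowel merger]
  yangeyer → yankeyer   [unconditioned shift]
  yankeyer (rule 5 does not apply)
  giving Ulvikan yankeyer.
The other candidates each miss or misapply at least one Ulvikan change.

yankeyer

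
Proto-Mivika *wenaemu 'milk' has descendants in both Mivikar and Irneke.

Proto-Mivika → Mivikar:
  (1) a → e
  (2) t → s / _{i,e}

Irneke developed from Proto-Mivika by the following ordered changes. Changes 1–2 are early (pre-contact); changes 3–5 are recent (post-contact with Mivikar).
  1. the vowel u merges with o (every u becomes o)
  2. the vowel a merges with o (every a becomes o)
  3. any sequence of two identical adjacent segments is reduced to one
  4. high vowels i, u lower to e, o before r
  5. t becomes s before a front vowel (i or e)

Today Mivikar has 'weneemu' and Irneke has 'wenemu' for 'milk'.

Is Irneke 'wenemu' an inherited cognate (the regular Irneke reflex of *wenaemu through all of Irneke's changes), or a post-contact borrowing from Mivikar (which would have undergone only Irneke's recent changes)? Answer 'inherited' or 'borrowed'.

If inherited, *wenaemu would pass through all of Irneke's changes:
Irneke: start from *wenaemu.
  rule 1 (vowel merger): wenaemu → wenaemo
  rule 2 (vowel merger): wenaemo → wenoemo
  rule 3: no change — wenoemo
  rule 4: no change — wenoemo
  rule 5: no change — wenoemo
  ⇒ Irneke wenoemo
If borrowed from Mivikar 'weneemu' after the early changes, it would undergo only the recent ones:
  rule 3 (degemination): weneemu → wenemu
  rule 4 (pre-rhotic lowering): no change (wenemu)
  rule 5 (palatalisation): no change (wenemu)
  ⇒ as a loan: wenemu
Irneke 'wenemu' matches the loan outcome 'wenemu', not the inherited 'wenoemo' — it skipped the early Irneke changes, so it was borrowed from Mivikar.

borrowed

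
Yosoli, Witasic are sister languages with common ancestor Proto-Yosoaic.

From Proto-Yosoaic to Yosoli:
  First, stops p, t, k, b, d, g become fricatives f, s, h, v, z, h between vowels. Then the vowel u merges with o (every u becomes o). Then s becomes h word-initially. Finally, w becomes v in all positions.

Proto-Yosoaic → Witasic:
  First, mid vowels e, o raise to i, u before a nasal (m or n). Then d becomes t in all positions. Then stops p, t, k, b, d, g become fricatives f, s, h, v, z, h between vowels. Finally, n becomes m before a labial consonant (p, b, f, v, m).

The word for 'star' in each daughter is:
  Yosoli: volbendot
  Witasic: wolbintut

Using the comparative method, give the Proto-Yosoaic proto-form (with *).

Position 1: Yosoli has v, Witasic has w. Witasic preserves w here (none of its changes turn any other segment into w), so the proto-segment is *w.
Position 7: Yosoli has d, Witasic has t. Yosoli preserves d here (none of its changes turn any other segment into d), so the proto-segment is *d.
This points to *wolbendut. Verify forward in each daughter:
Yosoli: *wolbendut > wolbendot > volbendot  (by vowel merger, unconditioned shift)
Witasic: *wolbendut
  wolbendut → wolbindut   [pre-nasal raising]
  wolbindut → wolbintut   [unconditioned shift]
  wolbintut (rule 3 does not apply)
  wolbintut (rule 4 does not apply)
  giving Witasic wolbintut.
No other proto-form is consistent with every reflex, so the reconstruction is *wolbendut.

*wolbendut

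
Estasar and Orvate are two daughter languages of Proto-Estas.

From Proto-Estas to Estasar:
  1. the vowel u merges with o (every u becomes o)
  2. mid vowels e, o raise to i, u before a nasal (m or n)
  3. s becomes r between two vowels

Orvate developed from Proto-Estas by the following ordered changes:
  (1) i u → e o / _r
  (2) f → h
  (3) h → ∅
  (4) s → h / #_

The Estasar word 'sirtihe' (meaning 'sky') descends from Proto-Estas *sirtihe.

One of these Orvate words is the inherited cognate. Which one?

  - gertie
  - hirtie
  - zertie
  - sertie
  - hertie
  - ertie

hertie

Orvate: *sirtihe > sertihe > sertie > hertie  (by pre-rhotic lowering, h-loss, debuccalisation)
Only 'hertie' matches the regular Orvate development of *sirtihe.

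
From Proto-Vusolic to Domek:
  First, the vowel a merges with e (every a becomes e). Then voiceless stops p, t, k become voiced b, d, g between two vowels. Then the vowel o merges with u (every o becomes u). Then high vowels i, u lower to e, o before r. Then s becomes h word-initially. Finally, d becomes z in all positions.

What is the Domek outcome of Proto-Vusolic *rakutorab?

Domek: start from *rakutorab.
  rule 1 (vowel merger): rakutorab → rekutoreb
  rule 2 (intervocalic voicing): rekutoreb → regudoreb
  rule 3 (vowel merger): regudoreb → regudureb
  rule 4 (pre-rhotic lowering): regudureb → regudoreb
  rule 5: no change — regudoreb
  rule 6 (unconditioned shift): regudoreb → reguzoreb
  ⇒ Domek reguzoreb

reguzoreb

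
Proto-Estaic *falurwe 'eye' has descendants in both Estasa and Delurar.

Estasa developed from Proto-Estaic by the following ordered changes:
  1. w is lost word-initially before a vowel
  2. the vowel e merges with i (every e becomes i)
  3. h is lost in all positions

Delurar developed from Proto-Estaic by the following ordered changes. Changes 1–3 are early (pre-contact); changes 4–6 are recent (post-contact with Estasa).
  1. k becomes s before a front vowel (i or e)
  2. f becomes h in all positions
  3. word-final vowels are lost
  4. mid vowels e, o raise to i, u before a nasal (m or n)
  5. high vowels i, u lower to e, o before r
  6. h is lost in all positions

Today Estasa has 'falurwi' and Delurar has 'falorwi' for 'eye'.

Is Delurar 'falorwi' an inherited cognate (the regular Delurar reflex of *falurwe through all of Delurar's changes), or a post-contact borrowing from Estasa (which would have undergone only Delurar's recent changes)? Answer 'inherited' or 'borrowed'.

If inherited, *falurwe would pass through all of Delurar's changes:
Delurar: *falurwe
  falurwe (rule 1 does not apply)
  falurwe → halurwe   [unconditioned shift]
  halurwe → halurw   [apocope]
  halurw (rule 4 does not apply)
  halurw → halorw   [pre-rhotic lowering]
  halorw → alorw   [h-loss]
  giving Delurar alorw.
If borrowed from Estasa 'falurwi' after the early changes, it would undergo only the recent ones:
  rule 4 (pre-nasal raising): no change (falurwi)
  rule 5 (pre-rhotic lowering): falurwi → falorwi
  rule 6 (h-loss): no change (falorwi)
  ⇒ as a loan: falorwi
Delurar 'falorwi' matches the loan outcome 'falorwi', not the inherited 'alorw' — it skipped the early Delurar changes, so it was borrowed from Estasa.

borrowed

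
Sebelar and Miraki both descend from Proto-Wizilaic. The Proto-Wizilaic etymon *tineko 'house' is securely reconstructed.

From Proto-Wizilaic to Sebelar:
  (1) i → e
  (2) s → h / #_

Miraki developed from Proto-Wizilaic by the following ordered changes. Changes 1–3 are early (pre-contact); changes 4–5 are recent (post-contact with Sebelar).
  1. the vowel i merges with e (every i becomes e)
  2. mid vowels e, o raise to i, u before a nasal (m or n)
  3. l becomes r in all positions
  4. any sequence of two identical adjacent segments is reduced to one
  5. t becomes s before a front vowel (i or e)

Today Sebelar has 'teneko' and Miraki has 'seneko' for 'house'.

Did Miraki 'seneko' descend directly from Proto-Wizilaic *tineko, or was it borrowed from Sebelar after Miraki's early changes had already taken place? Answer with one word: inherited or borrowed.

If inherited, *tineko would pass through all of Miraki's changes:
Miraki: *tineko
  tineko → teneko   [vowel merger]
  teneko → tineko   [pre-nasal raising]
  tineko (rule 3 does not apply)
  tineko (rule 4 does not apply)
  tineko → sineko   [palatalisation]
  giving Miraki sineko.
If borrowed from Sebelar 'teneko' after the early changes, it would undergo only the recent ones:
  rule 4 (degemination): no change (teneko)
  rule 5 (palatalisation): teneko → seneko
  ⇒ as a loan: seneko
Miraki 'seneko' matches the loan outcome 'seneko', not the inherited 'sineko' — it skipped the early Miraki changes, so it was borrowed from Sebelar.

borrowed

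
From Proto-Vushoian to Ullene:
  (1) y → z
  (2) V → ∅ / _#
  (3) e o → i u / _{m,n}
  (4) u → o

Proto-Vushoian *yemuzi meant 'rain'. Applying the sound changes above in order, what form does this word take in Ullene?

zimoz

Ullene: start from *yemuzi.
  rule 1 (unconditioned shift): yemuzi → zemuzi
  rule 2 (apocope): zemuzi → zemuz
  rule 3 (pre-nasal raising): zemuz → zimuz
  rule 4 (vowel merger): zimuz → zimoz
  ⇒ Ullene zimoz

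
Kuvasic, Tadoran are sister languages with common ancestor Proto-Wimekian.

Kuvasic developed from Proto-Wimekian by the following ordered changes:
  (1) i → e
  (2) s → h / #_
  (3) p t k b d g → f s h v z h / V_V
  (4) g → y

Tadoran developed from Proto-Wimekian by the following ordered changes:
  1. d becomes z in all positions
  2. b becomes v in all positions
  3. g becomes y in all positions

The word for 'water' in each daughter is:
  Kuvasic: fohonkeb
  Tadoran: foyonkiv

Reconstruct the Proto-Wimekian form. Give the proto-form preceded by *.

*fogonkib

Position 3: Kuvasic has h, Tadoran has y. Taking the neighbouring segments as reconstructed: Kuvasic h could go back to *k or *g or *h; Tadoran y could go back to *g or *y — the one source consistent with every daughter is *g.
Position 7: Kuvasic has e, Tadoran has i. Tadoran preserves i here (none of its changes turn any other segment into i), so the proto-segment is *i.
Position 8: Kuvasic has b, Tadoran has v. Kuvasic preserves b here (none of its changes turn any other segment into b), so the proto-segment is *b.
Verify the candidate proto-form against each daughter:
Kuvasic: *fogonkib > fogonkeb > fohonkeb  (by vowel merger, intervocalic lenition)
Tadoran: start from *fogonkib.
  rule 1: no change — fogonkib
  rule 2 (unconditioned shift): fogonkib → fogonkiv
  rule 3 (unconditioned shift): fogonkiv → foyonkiv
  ⇒ Tadoran foyonkiv
No other proto-form is consistent with every reflex, so the reconstruction is *fogonkib.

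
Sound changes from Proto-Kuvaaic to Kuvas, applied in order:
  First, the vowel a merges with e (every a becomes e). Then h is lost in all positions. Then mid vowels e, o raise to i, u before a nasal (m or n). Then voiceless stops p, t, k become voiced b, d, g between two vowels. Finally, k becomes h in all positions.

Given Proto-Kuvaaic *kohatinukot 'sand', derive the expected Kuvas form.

hoedinugot

Kuvas: start from *kohatinukot.
  rule 1 (vowel merger): kohatinukot → kohetinukot
  rule 2 (h-loss): kohetinukot → koetinukot
  rule 3: no change — koetinukot
  rule 4 (intervocalic voicing): koetinukot → koedinugot
  rule 5 (unconditioned shift): koedinugot → hoedinugot
  ⇒ Kuvas hoedinugot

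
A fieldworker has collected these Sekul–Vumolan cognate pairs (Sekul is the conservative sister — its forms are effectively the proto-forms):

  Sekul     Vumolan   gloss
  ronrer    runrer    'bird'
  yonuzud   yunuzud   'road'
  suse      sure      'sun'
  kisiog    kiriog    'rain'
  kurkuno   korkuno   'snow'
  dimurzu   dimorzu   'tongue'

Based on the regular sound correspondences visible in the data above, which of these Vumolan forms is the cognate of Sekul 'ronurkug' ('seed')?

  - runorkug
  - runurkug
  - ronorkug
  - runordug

ronrer ~ runrer, yonuzud ~ yunuzud — Sekul o corresponds to Vumolan u after a consonant, before a nasal.
kurkuno ~ korkuno, dimurzu ~ dimorzu — Sekul u corresponds to Vumolan o after a consonant, before r.
Applying these to Sekul 'ronurkug':
  ronurkug → runurkug   (o→u after a consonant, before a nasal)
  runurkug → runorkug   (u→o after a consonant, before r)
So the Vumolan cognate is 'runorkug'.

runorkug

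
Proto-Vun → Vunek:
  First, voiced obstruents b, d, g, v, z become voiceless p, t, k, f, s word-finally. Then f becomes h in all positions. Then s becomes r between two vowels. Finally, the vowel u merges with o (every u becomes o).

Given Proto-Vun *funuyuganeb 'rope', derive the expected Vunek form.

Vunek: *funuyuganeb > funuyuganep > hunuyuganep > honoyoganep  (by final devoicing, unconditioned shift, vowel merger)

honoyoganep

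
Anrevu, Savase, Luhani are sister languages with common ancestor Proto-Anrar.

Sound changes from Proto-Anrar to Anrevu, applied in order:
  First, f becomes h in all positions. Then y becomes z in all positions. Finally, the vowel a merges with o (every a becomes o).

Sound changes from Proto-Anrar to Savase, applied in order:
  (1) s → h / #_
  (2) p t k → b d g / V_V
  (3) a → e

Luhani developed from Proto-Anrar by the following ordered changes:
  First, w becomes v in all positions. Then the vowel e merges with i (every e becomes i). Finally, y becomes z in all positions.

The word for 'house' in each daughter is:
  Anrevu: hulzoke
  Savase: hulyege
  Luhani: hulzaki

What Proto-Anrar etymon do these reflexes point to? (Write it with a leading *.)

*hulyake

Position 5: Anrevu has o, Savase has e, Luhani has a. Luhani preserves a here (none of its changes turn any other segment into a), so the proto-segment is *a.
Position 6: Anrevu has k, Savase has g, Luhani has k. Anrevu preserves k here (none of its changes turn any other segment into k), so the proto-segment is *k.
Position 7: Anrevu has e, Savase has e, Luhani has i. Anrevu preserves e here (none of its changes turn any other segment into e), so the proto-segment is *e.
Verify the candidate proto-form against each daughter:
Anrevu: start from *hulyake.
  rule 1: no change — hulyake
  rule 2 (unconditioned shift): hulyake → hulzake
  rule 3 (vowel merger): hulzake → hulzoke
  ⇒ Anrevu hulzoke
Savase: *hulyake
  hulyake (rule 1 does not apply)
  hulyake → hulyage   [intervocalic voicing]
  hulyage → hulyege   [vowel merger]
  giving Savase hulyege.
Luhani: *hulyake
  hulyake (rule 1 does not apply)
  hulyake → hulyaki   [vowel merger]
  hulyaki → hulzaki   [unconditioned shift]
  giving Luhani hulzaki.
*hulyake is the unique common source.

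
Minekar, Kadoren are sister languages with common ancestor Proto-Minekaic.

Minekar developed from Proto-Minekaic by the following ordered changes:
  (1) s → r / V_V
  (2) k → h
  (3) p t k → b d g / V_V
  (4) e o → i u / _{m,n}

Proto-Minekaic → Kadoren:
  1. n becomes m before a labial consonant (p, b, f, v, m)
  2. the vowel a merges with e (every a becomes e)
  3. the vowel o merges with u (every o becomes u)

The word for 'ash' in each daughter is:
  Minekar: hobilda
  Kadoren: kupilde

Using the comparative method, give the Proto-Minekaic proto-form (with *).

*kopilda

Position 1: Minekar has h, Kadoren has k. Kadoren preserves k here (none of its changes turn any other segment into k), so the proto-segment is *k.
Position 7: Minekar has a, Kadoren has e. Minekar preserves a here (none of its changes turn any other segment into a), so the proto-segment is *a.
Verify the candidate proto-form against each daughter:
Minekar: *kopilda
  kopilda (rule 1 does not apply)
  kopilda → hopilda   [unconditioned shift]
  hopilda → hobilda   [intervocalic voicing]
  hobilda (rule 4 does not apply)
  giving Minekar hobilda.
Kadoren: start from *kopilda.
  rule 1: no change — kopilda
  rule 2 (vowel merger): kopilda → kopilde
  rule 3 (vowel merger): kopilde → kupilde
  ⇒ Kadoren kupilde
No other proto-form is consistent with every reflex, so the reconstruction is *kopilda.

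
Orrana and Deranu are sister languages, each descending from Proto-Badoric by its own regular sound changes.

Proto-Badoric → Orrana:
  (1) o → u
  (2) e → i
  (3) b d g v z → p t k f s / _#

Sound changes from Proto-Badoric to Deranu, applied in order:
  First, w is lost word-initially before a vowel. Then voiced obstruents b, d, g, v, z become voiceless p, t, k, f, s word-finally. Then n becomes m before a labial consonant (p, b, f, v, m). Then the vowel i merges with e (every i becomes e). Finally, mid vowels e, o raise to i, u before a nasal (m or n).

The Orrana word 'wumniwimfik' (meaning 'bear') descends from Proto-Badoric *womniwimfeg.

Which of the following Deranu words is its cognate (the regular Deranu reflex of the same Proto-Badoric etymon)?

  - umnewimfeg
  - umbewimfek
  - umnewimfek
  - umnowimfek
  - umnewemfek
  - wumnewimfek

Deranu: *womniwimfeg > omniwimfeg > omniwimfek > omnewemfek > umnewimfek  (by glide loss, final devoicing, vowel merger, pre-nasal raising)
Among the options, 'umnewimfek' alone shows every Deranu change applied in order.

umnewimfek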